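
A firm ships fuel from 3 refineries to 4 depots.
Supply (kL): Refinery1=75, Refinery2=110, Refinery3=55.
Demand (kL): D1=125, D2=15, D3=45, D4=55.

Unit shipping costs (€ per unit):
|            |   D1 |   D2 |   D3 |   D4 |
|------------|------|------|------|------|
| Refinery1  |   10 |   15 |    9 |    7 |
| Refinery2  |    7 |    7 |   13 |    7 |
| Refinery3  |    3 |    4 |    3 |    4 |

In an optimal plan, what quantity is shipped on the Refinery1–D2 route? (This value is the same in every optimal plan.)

The minimum-cost plan:
  Refinery1–D3: 20 × €9 = €180
  Refinery1–D4: 55 × €7 = €385
  Refinery2–D1: 95 × €7 = €665
  Refinery2–D2: 15 × €7 = €105
  Refinery3–D1: 30 × €3 = €90
  Refinery3–D3: 25 × €3 = €75
Total cost = €1500.
The route Refinery1→D2 is not used.

0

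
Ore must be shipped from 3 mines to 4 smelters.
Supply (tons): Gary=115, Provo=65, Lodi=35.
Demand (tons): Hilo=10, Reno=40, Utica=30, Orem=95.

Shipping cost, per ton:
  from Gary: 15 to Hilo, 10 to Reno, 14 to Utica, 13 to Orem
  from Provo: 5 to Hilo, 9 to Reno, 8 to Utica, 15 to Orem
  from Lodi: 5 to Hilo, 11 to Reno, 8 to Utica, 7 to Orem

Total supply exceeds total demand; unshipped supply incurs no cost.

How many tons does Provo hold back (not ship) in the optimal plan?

0

Minimum-cost shipments:
  Gary->Reno: 15 × 10 = 150
  Gary->Orem: 60 × 13 = 780
  Provo->Hilo: 10 × 5 = 50
  Provo->Reno: 25 × 9 = 225
  Provo->Utica: 30 × 8 = 240
  Lodi->Orem: 35 × 7 = 245
Total cost = 1690.
Provo ships 65 of its 65, leaving 0.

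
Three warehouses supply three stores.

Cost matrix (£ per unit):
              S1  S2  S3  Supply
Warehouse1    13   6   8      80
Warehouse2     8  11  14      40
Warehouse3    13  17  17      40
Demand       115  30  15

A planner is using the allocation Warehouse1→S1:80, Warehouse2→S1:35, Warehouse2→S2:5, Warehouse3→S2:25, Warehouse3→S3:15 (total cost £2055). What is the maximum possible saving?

460

Current plan cost = 80·13 + 35·8 + 5·11 + 25·17 + 15·17 = £2055.
Optimal plan:
  Warehouse1→S1: 35 × £13 = £455
  Warehouse1→S2: 30 × £6 = £180
  Warehouse1→S3: 15 × £8 = £120
  Warehouse2→S1: 40 × £8 = £320
  Warehouse3→S1: 40 × £13 = £520
Optimal cost = £1595.
Saving = 2055 − 1595 = £460.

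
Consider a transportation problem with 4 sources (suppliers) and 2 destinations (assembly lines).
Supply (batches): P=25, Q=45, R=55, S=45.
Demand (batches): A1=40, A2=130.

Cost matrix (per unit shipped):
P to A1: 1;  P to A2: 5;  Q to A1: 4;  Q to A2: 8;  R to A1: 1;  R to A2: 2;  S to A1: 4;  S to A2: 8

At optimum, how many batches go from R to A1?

0

Optimal shipments:
  P to A2: 25 × 5 = 125
  Q to A1: 40 × 4 = 160
  Q to A2: 5 × 8 = 40
  R to A2: 55 × 2 = 110
  S to A2: 45 × 8 = 360
Total cost = 795.
The route R→A1 is not used.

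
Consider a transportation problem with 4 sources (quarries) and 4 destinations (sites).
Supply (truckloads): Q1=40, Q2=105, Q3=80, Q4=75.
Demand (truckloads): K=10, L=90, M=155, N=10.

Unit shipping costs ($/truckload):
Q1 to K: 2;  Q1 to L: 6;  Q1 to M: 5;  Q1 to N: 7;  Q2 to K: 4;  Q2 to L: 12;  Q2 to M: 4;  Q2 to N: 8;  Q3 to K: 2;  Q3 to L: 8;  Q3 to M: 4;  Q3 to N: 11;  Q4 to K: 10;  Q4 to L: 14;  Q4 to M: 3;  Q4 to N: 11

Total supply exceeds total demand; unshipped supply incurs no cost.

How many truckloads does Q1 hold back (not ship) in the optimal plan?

Minimum-cost shipments:
  Q1–L: 40 × $6 = $240
  Q2–M: 60 × $4 = $240
  Q2–N: 10 × $8 = $80
  Q3–K: 10 × $2 = $20
  Q3–L: 50 × $8 = $400
  Q3–M: 20 × $4 = $80
  Q4–M: 75 × $3 = $225
Total cost = $1285.
Q1 ships 40 of its 40, leaving 0.

0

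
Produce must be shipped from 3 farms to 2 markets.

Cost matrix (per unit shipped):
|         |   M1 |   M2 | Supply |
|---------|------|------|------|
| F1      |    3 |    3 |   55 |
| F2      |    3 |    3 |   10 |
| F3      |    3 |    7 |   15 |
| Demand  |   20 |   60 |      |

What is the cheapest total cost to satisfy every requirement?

240

One minimum-cost allocation:
  F1 to M1: 5 × 3 = 15
  F1 to M2: 50 × 3 = 150
  F2 to M2: 10 × 3 = 30
  F3 to M1: 15 × 3 = 45
Total = 15 + 150 + 30 + 45 = 240.
(Supply check: F1 ships 55; F2 ships 10; F3 ships 15.)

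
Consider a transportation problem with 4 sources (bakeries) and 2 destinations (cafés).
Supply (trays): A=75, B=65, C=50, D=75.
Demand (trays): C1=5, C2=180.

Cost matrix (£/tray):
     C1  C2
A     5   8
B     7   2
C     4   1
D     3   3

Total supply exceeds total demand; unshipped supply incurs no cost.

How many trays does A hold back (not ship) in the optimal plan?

75

Minimum-cost shipments:
  B->C2: 65 trays
  C->C2: 50 trays
  D->C1: 5 trays
  D->C2: 65 trays
Total cost = £390.
A ships 0 of its 75, leaving 75.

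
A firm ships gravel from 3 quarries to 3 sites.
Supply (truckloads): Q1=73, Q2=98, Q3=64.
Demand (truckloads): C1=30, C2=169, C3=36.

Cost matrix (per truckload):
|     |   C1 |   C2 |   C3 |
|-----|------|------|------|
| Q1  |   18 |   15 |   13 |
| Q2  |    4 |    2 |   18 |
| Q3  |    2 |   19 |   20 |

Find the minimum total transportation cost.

1925

Optimal allocation:
  Q1→C2: 37 × 15 = 555
  Q1→C3: 36 × 13 = 468
  Q2→C2: 98 × 2 = 196
  Q3→C1: 30 × 2 = 60
  Q3→C2: 34 × 19 = 646
Total = 555 + 468 + 196 + 60 + 646 = 1925.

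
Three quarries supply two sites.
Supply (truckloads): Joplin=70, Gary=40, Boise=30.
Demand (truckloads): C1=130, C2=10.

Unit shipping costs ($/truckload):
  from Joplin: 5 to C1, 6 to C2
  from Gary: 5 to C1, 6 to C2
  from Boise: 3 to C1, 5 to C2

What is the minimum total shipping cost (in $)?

650

Optimal allocation:
  Joplin->C1: 60 truckloads
  Joplin->C2: 10 truckloads
  Gary->C1: 40 truckloads
  Boise->C1: 30 truckloads
Total cost = $650.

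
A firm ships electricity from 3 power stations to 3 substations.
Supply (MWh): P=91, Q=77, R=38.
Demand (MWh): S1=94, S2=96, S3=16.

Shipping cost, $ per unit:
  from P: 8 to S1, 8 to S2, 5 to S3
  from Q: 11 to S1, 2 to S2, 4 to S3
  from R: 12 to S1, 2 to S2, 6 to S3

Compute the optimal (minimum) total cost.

Optimal allocation:
  P–S1: 91 MWh
  Q–S1: 3 MWh
  Q–S2: 58 MWh
  Q–S3: 16 MWh
  R–S2: 38 MWh
Total cost = $1017.

1017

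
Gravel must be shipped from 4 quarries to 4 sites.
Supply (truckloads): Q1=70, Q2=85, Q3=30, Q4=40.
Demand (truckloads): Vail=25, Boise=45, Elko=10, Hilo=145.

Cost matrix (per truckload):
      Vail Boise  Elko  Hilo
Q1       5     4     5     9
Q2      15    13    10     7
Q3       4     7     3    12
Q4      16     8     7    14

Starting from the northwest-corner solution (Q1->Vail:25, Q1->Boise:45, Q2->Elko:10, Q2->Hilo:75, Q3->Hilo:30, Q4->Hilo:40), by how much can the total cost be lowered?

Current plan cost = 25·5 + 45·4 + 10·10 + 75·7 + 30·12 + 40·14 = 1850.
Optimal plan:
  Q1–Boise: 10 × 4 = 40
  Q1–Hilo: 60 × 9 = 540
  Q2–Hilo: 85 × 7 = 595
  Q3–Vail: 25 × 4 = 100
  Q3–Elko: 5 × 3 = 15
  Q4–Boise: 35 × 8 = 280
  Q4–Elko: 5 × 7 = 35
Optimal cost = 1605.
Saving = 1850 − 1605 = 245.

245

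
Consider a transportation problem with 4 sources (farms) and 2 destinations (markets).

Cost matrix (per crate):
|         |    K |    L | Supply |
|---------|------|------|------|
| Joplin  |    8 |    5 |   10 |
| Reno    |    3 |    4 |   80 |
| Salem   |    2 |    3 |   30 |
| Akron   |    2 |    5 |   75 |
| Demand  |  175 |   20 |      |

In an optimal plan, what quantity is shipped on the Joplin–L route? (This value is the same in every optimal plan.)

10

Solving gives:
  Joplin to L: 10 crates
  Reno to K: 70 crates
  Reno to L: 10 crates
  Salem to K: 30 crates
  Akron to K: 75 crates
Total cost = 510.
So Joplin→L carries 10 crates.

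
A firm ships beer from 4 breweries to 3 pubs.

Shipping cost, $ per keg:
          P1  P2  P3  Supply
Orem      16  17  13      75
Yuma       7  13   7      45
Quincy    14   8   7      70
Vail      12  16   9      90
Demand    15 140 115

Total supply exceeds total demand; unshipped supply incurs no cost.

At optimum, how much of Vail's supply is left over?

0

An optimal plan:
  Orem→P2: 65 × $17 = $1105
  Yuma→P1: 15 × $7 = $105
  Yuma→P2: 5 × $13 = $65
  Yuma→P3: 25 × $7 = $175
  Quincy→P2: 70 × $8 = $560
  Vail→P3: 90 × $9 = $810
Total cost = $2820.
Vail ships 90 of its 90, leaving 0.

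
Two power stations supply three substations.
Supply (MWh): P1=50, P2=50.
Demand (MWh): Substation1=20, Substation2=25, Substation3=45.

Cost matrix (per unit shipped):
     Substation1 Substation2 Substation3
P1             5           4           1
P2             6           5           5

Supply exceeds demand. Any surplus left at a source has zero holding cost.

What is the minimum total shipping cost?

A cheapest plan:
  P1→Substation1: 5 × 5 = 25
  P1→Substation3: 45 × 1 = 45
  P2→Substation1: 15 × 6 = 90
  P2→Substation2: 25 × 5 = 125
Total = 25 + 45 + 90 + 125 = 285.

285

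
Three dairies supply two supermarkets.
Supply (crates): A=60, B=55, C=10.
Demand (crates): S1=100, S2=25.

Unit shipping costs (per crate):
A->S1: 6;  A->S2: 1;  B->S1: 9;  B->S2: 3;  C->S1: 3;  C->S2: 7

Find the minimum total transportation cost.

735

A cheapest plan:
  A→S1: 60 × 6 = 360
  B→S1: 30 × 9 = 270
  B→S2: 25 × 3 = 75
  C→S1: 10 × 3 = 30
Total = 360 + 270 + 75 + 30 = 735.
(Supply check: A ships 60; B ships 55; C ships 10.)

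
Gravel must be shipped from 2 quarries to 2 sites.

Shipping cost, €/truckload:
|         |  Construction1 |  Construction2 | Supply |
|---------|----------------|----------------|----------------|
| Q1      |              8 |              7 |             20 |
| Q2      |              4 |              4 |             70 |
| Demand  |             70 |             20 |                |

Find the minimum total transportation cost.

420

Optimal allocation:
  Q1 to Construction2: 20 × €7 = €140
  Q2 to Construction1: 70 × €4 = €280
Total = 140 + 280 = €420.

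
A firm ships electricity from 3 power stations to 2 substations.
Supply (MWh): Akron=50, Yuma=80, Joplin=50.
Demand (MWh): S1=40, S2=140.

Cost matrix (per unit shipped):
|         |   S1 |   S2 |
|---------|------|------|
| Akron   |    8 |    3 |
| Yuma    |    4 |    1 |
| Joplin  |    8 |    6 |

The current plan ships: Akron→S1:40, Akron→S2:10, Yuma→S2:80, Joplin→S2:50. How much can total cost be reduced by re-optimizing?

Current plan cost = 40·8 + 10·3 + 80·1 + 50·6 = 730.
Optimal plan:
  Akron->S2: 50 × 3 = 150
  Yuma->S2: 80 × 1 = 80
  Joplin->S1: 40 × 8 = 320
  Joplin->S2: 10 × 6 = 60
Optimal cost = 610.
Saving = 730 − 610 = 120.

120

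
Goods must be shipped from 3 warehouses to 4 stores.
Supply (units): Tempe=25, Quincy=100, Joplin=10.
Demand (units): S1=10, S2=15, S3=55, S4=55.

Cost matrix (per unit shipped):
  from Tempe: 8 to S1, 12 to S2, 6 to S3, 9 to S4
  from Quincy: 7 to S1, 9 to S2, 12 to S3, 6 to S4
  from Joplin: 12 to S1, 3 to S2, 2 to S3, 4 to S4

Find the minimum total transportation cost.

945

One minimum-cost allocation:
  Tempe→S3: 25 × 6 = 150
  Quincy→S1: 10 × 7 = 70
  Quincy→S2: 15 × 9 = 135
  Quincy→S3: 20 × 12 = 240
  Quincy→S4: 55 × 6 = 330
  Joplin→S3: 10 × 2 = 20
Total = 150 + 70 + 135 + 240 + 330 + 20 = 945.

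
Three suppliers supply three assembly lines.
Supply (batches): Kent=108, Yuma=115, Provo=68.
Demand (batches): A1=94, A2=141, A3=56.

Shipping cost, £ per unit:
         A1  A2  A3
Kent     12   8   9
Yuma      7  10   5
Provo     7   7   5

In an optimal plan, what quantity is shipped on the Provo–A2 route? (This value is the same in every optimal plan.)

33

Optimal shipments:
  Kent→A2: 108 batches
  Yuma→A1: 59 batches
  Yuma→A3: 56 batches
  Provo→A1: 35 batches
  Provo→A2: 33 batches
Total cost = £2033.
So Provo→A2 carries 33 batches.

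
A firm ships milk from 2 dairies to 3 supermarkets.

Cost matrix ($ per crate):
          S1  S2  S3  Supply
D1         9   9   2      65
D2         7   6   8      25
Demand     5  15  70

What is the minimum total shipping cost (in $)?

295

An optimal shipping plan:
  D1–S3: 65 × $2 = $130
  D2–S1: 5 × $7 = $35
  D2–S2: 15 × $6 = $90
  D2–S3: 5 × $8 = $40
Total = 130 + 35 + 90 + 40 = $295.
(Supply check: D1 ships 65; D2 ships 25.)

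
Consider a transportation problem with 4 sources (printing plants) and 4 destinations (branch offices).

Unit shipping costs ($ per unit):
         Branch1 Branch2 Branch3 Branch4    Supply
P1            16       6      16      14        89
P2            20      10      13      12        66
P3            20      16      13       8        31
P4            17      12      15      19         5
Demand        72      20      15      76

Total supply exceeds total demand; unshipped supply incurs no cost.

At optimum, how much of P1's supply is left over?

0

Minimum-cost shipments:
  P1–Branch1: 69 boxes
  P1–Branch2: 20 boxes
  P2–Branch3: 15 boxes
  P2–Branch4: 45 boxes
  P3–Branch4: 31 boxes
  P4–Branch1: 3 boxes
Total cost = $2258.
P1 ships 89 of its 89, leaving 0.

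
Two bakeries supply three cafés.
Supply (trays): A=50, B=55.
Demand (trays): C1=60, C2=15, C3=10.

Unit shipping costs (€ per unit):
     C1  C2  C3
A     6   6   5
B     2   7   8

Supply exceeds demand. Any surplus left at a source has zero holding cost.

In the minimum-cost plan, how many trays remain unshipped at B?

Minimum-cost shipments:
  A->C1: 5 × €6 = €30
  A->C2: 15 × €6 = €90
  A->C3: 10 × €5 = €50
  B->C1: 55 × €2 = €110
Total cost = €280.
B ships 55 of its 55, leaving 0.

0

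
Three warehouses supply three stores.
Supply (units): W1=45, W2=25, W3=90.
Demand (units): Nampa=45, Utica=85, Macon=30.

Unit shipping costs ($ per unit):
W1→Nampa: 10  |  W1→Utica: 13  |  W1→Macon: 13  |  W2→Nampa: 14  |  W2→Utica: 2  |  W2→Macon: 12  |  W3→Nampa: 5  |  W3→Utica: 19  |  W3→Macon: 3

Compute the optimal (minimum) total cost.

1235

An optimal shipping plan:
  W1–Utica: 45 × $13 = $585
  W2–Utica: 25 × $2 = $50
  W3–Nampa: 45 × $5 = $225
  W3–Utica: 15 × $19 = $285
  W3–Macon: 30 × $3 = $90
Total = 585 + 50 + 225 + 285 + 90 = $1235.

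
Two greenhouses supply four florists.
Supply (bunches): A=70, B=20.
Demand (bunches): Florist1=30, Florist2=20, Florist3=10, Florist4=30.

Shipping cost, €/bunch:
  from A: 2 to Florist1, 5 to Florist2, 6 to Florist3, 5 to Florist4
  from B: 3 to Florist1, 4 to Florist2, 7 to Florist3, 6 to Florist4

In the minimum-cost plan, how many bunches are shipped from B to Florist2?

20

Solving gives:
  A to Florist1: 30 × €2 = €60
  A to Florist3: 10 × €6 = €60
  A to Florist4: 30 × €5 = €150
  B to Florist2: 20 × €4 = €80
Total cost = €350.
So B→Florist2 carries 20 bunches.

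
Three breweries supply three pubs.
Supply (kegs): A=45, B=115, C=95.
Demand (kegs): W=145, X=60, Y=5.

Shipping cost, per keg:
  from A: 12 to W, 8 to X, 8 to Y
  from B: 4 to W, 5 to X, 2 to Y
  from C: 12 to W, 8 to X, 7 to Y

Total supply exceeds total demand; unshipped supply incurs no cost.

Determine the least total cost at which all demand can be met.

1335

Optimal allocation:
  A–X: 45 × 8 = 360
  B–W: 115 × 4 = 460
  C–W: 30 × 12 = 360
  C–X: 15 × 8 = 120
  C–Y: 5 × 7 = 35
Total = 360 + 460 + 360 + 120 + 35 = 1335.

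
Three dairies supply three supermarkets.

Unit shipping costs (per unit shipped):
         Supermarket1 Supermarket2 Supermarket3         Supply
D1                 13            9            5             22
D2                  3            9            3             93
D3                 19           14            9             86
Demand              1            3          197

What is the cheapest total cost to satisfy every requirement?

1175

One minimum-cost allocation:
  D1 to Supermarket2: 3 crates
  D1 to Supermarket3: 19 crates
  D2 to Supermarket1: 1 crates
  D2 to Supermarket3: 92 crates
  D3 to Supermarket3: 86 crates
Total cost = 1175.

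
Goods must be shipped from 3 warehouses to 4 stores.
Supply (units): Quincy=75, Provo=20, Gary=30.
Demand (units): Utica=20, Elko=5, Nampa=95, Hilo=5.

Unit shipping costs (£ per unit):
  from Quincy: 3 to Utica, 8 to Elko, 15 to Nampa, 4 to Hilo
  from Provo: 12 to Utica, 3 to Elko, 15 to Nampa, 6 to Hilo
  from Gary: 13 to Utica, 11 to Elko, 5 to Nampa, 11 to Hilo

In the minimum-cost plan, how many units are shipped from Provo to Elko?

5

Optimal shipments:
  Quincy->Utica: 20 × £3 = £60
  Quincy->Nampa: 50 × £15 = £750
  Quincy->Hilo: 5 × £4 = £20
  Provo->Elko: 5 × £3 = £15
  Provo->Nampa: 15 × £15 = £225
  Gary->Nampa: 30 × £5 = £150
Total cost = £1220.
So Provo→Elko carries 5 units.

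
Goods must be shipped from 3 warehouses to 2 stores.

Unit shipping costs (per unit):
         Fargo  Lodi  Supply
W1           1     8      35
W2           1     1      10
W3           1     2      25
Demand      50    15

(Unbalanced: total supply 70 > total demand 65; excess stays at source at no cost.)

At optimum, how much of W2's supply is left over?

0

Minimum-cost shipments:
  W1 to Fargo: 30 units
  W2 to Lodi: 10 units
  W3 to Fargo: 20 units
  W3 to Lodi: 5 units
Total cost = 70.
W2 ships 10 of its 10, leaving 0.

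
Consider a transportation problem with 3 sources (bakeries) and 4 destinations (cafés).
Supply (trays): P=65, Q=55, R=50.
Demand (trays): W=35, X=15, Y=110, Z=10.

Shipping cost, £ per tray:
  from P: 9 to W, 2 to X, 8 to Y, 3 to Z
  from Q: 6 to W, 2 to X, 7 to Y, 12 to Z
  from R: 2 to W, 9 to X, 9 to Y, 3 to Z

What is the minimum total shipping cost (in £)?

A cheapest plan:
  P->X: 15 trays
  P->Y: 50 trays
  Q->Y: 55 trays
  R->W: 35 trays
  R->Y: 5 trays
  R->Z: 10 trays
Total cost = £960.

960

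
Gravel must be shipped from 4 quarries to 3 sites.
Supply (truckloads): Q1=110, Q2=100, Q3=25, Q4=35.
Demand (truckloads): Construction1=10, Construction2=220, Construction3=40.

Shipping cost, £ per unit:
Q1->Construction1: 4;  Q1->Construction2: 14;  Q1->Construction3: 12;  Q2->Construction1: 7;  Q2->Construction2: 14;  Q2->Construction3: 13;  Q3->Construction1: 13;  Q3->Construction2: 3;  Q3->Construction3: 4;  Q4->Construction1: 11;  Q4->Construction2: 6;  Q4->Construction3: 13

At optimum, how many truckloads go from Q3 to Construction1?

Solving gives:
  Q1→Construction1: 10 × £4 = £40
  Q1→Construction2: 60 × £14 = £840
  Q1→Construction3: 40 × £12 = £480
  Q2→Construction2: 100 × £14 = £1400
  Q3→Construction2: 25 × £3 = £75
  Q4→Construction2: 35 × £6 = £210
Total cost = £3045.
The route Q3→Construction1 is not used.

0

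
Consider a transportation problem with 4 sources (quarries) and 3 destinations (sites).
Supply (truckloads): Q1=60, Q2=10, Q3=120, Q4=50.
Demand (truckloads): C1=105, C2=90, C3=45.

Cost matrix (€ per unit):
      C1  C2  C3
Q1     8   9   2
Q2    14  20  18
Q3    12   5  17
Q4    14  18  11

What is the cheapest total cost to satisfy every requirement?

A cheapest plan:
  Q1->C1: 15 × €8 = €120
  Q1->C3: 45 × €2 = €90
  Q2->C1: 10 × €14 = €140
  Q3->C1: 30 × €12 = €360
  Q3->C2: 90 × €5 = €450
  Q4->C1: 50 × €14 = €700
Total = 120 + 90 + 140 + 360 + 450 + 700 = €1860.
(Supply check: Q1 ships 60; Q2 ships 10; Q3 ships 120; Q4 ships 50.)

1860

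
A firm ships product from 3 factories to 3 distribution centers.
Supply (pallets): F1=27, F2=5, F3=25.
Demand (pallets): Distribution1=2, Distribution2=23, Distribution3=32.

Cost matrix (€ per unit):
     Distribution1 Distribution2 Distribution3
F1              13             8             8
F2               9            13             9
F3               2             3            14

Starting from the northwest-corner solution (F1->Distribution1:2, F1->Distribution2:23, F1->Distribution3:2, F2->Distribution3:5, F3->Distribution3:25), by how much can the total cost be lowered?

Current plan cost = 2·13 + 23·8 + 2·8 + 5·9 + 25·14 = €621.
Optimal plan:
  F1 to Distribution3: 27 × €8 = €216
  F2 to Distribution3: 5 × €9 = €45
  F3 to Distribution1: 2 × €2 = €4
  F3 to Distribution2: 23 × €3 = €69
Optimal cost = €334.
Saving = 621 − 334 = €287.

287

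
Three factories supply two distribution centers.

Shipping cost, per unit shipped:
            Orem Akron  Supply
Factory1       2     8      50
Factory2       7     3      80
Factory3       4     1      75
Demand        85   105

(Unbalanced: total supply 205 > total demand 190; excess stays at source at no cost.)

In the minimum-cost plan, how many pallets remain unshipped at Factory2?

Minimum-cost shipments:
  Factory1–Orem: 50 × 2 = 100
  Factory2–Akron: 65 × 3 = 195
  Factory3–Orem: 35 × 4 = 140
  Factory3–Akron: 40 × 1 = 40
Total cost = 475.
Factory2 ships 65 of its 80, leaving 15.

15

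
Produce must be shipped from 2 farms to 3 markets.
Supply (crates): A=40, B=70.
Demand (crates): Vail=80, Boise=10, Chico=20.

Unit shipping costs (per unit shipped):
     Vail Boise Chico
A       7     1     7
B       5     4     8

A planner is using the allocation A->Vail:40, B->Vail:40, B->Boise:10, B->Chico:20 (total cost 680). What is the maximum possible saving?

110

Current plan cost = 40·7 + 40·5 + 10·4 + 20·8 = 680.
Optimal plan:
  A–Vail: 10 crates
  A–Boise: 10 crates
  A–Chico: 20 crates
  B–Vail: 70 crates
Optimal cost = 570.
Saving = 680 − 570 = 110.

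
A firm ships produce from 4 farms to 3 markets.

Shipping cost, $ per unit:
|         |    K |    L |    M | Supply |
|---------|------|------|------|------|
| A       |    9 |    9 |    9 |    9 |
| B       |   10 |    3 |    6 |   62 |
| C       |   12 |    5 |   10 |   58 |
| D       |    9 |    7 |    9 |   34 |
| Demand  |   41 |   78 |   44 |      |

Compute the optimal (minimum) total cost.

989

One minimum-cost allocation:
  A→K: 7 × $9 = $63
  A→M: 2 × $9 = $18
  B→L: 20 × $3 = $60
  B→M: 42 × $6 = $252
  C→L: 58 × $5 = $290
  D→K: 34 × $9 = $306
Total = 63 + 18 + 60 + 252 + 290 + 306 = $989.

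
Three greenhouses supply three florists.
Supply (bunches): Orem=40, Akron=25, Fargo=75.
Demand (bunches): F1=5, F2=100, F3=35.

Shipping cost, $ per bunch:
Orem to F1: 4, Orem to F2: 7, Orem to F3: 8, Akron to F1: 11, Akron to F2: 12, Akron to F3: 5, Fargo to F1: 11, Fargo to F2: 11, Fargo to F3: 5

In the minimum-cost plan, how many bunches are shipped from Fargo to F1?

0

Optimal shipments:
  Orem to F1: 5 × $4 = $20
  Orem to F2: 35 × $7 = $245
  Akron to F3: 25 × $5 = $125
  Fargo to F2: 65 × $11 = $715
  Fargo to F3: 10 × $5 = $50
Total cost = $1155.
The route Fargo→F1 is not used.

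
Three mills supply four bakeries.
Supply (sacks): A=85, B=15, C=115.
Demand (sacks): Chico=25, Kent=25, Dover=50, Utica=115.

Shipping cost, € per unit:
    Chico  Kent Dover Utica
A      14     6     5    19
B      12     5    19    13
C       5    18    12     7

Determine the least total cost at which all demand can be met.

1510

An optimal shipping plan:
  A to Chico: 10 sacks
  A to Kent: 25 sacks
  A to Dover: 50 sacks
  B to Utica: 15 sacks
  C to Chico: 15 sacks
  C to Utica: 100 sacks
Total cost = €1510.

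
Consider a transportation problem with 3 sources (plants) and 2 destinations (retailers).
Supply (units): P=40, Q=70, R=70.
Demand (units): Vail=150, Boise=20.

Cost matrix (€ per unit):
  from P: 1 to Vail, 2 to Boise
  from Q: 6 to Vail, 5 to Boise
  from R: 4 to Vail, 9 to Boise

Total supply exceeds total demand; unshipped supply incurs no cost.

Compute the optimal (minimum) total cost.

660

Optimal allocation:
  P to Vail: 40 × €1 = €40
  Q to Vail: 40 × €6 = €240
  Q to Boise: 20 × €5 = €100
  R to Vail: 70 × €4 = €280
Total = 40 + 240 + 100 + 280 = €660.
(Supply check: P ships 40; Q ships 60; R ships 70.)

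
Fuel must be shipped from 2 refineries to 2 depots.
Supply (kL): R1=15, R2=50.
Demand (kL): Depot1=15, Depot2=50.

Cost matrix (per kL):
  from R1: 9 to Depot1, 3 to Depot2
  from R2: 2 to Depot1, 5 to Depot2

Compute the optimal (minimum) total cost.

An optimal shipping plan:
  R1->Depot2: 15 × 3 = 45
  R2->Depot1: 15 × 2 = 30
  R2->Depot2: 35 × 5 = 175
Total = 45 + 30 + 175 = 250.

250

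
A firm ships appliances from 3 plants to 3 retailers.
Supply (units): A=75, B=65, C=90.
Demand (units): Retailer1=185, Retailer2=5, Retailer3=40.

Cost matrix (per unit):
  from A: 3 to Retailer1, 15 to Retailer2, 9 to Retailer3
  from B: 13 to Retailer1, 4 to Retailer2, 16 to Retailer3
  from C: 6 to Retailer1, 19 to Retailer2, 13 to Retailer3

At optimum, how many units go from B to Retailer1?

Solving gives:
  A to Retailer1: 75 × 3 = 225
  B to Retailer1: 20 × 13 = 260
  B to Retailer2: 5 × 4 = 20
  B to Retailer3: 40 × 16 = 640
  C to Retailer1: 90 × 6 = 540
Total cost = 1685.
So B→Retailer1 carries 20 units.

20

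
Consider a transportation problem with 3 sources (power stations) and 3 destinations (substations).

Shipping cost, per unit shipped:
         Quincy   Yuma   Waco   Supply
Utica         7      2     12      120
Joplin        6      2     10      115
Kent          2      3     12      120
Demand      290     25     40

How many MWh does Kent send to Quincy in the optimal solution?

Solving gives:
  Utica–Quincy: 95 × 7 = 665
  Utica–Yuma: 25 × 2 = 50
  Joplin–Quincy: 75 × 6 = 450
  Joplin–Waco: 40 × 10 = 400
  Kent–Quincy: 120 × 2 = 240
Total cost = 1805.
So Kent→Quincy carries 120 MWh.

120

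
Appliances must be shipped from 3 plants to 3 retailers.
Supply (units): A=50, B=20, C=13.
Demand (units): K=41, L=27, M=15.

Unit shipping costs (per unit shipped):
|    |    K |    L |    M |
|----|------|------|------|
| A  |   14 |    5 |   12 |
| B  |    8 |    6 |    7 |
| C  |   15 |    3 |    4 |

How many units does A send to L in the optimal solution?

27

Solving gives:
  A→K: 21 units
  A→L: 27 units
  A→M: 2 units
  B→K: 20 units
  C→M: 13 units
Total cost = 665.
So A→L carries 27 units.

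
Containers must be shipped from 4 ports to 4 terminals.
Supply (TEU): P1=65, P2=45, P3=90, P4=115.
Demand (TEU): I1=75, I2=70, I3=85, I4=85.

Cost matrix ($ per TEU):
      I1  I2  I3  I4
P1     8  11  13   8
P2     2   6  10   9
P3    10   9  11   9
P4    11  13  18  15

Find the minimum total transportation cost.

A cheapest plan:
  P1→I4: 65 × $8 = $520
  P2→I1: 45 × $2 = $90
  P3→I3: 85 × $11 = $935
  P3→I4: 5 × $9 = $45
  P4→I1: 30 × $11 = $330
  P4→I2: 70 × $13 = $910
  P4→I4: 15 × $15 = $225
Total = 520 + 90 + 935 + 45 + 330 + 910 + 225 = $3055.
(Supply check: P1 ships 65; P2 ships 45; P3 ships 90; P4 ships 115.)

3055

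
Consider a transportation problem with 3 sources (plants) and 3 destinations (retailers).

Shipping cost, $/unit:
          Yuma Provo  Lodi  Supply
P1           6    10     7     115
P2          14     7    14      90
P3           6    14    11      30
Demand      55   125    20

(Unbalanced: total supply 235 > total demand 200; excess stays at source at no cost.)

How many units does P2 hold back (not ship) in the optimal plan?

An optimal plan:
  P1 to Yuma: 25 units
  P1 to Provo: 35 units
  P1 to Lodi: 20 units
  P2 to Provo: 90 units
  P3 to Yuma: 30 units
Total cost = $1450.
P2 ships 90 of its 90, leaving 0.

0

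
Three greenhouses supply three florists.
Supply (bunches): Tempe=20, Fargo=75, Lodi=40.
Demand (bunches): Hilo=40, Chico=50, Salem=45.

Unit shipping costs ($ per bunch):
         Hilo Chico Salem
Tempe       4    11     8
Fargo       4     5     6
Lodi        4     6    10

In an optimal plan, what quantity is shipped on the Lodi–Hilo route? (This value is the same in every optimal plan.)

Solving gives:
  Tempe->Hilo: 20 × $4 = $80
  Fargo->Chico: 30 × $5 = $150
  Fargo->Salem: 45 × $6 = $270
  Lodi->Hilo: 20 × $4 = $80
  Lodi->Chico: 20 × $6 = $120
Total cost = $700.
So Lodi→Hilo carries 20 bunches.

20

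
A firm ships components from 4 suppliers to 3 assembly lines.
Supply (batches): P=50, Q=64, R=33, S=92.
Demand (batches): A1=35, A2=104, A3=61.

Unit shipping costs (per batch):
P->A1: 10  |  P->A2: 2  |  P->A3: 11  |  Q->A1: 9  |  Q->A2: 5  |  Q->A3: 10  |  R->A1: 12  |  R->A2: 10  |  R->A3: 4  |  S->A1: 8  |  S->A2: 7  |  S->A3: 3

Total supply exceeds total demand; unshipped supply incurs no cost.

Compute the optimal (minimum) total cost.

837

An optimal shipping plan:
  P->A2: 50 × 2 = 100
  Q->A2: 54 × 5 = 270
  R->A3: 4 × 4 = 16
  S->A1: 35 × 8 = 280
  S->A3: 57 × 3 = 171
Total = 100 + 270 + 16 + 280 + 171 = 837.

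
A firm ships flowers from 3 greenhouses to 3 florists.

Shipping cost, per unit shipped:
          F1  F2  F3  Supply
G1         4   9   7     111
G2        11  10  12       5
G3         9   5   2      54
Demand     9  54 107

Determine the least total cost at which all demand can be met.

1006

One minimum-cost allocation:
  G1–F1: 9 bunches
  G1–F2: 49 bunches
  G1–F3: 53 bunches
  G2–F2: 5 bunches
  G3–F3: 54 bunches
Total cost = 1006.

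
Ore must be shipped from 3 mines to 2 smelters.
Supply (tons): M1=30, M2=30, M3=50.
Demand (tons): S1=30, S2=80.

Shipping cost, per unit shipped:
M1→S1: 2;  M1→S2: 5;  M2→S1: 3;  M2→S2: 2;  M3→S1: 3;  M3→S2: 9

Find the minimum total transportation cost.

Optimal allocation:
  M1->S2: 30 × 5 = 150
  M2->S2: 30 × 2 = 60
  M3->S1: 30 × 3 = 90
  M3->S2: 20 × 9 = 180
Total = 150 + 60 + 90 + 180 = 480.

480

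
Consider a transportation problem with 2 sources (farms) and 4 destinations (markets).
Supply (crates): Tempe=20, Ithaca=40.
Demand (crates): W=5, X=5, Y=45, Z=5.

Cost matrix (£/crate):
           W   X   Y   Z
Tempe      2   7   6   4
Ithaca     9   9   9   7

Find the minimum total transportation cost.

A cheapest plan:
  Tempe->W: 5 × £2 = £10
  Tempe->Y: 10 × £6 = £60
  Tempe->Z: 5 × £4 = £20
  Ithaca->X: 5 × £9 = £45
  Ithaca->Y: 35 × £9 = £315
Total = 10 + 60 + 20 + 45 + 315 = £450.
(Supply check: Tempe ships 20; Ithaca ships 40.)

450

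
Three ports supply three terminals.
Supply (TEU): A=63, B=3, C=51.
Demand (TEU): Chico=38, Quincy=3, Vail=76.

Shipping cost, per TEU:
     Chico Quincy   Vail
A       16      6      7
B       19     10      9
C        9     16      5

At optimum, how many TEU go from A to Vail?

60

Solving gives:
  A→Quincy: 3 × 6 = 18
  A→Vail: 60 × 7 = 420
  B→Vail: 3 × 9 = 27
  C→Chico: 38 × 9 = 342
  C→Vail: 13 × 5 = 65
Total cost = 872.
So A→Vail carries 60 TEU.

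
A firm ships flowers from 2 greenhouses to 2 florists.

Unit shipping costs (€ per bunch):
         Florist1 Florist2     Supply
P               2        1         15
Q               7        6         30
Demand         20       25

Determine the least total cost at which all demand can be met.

An optimal shipping plan:
  P->Florist2: 15 × €1 = €15
  Q->Florist1: 20 × €7 = €140
  Q->Florist2: 10 × €6 = €60
Total = 15 + 140 + 60 = €215.

215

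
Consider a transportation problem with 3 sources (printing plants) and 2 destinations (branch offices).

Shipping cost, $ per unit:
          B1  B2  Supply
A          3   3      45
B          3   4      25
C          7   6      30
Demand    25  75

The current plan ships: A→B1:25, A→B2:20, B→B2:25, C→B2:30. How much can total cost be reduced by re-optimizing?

25

Current plan cost = 25·3 + 20·3 + 25·4 + 30·6 = $415.
Optimal plan:
  A->B2: 45 × $3 = $135
  B->B1: 25 × $3 = $75
  C->B2: 30 × $6 = $180
Optimal cost = $390.
Saving = 415 − 390 = $25.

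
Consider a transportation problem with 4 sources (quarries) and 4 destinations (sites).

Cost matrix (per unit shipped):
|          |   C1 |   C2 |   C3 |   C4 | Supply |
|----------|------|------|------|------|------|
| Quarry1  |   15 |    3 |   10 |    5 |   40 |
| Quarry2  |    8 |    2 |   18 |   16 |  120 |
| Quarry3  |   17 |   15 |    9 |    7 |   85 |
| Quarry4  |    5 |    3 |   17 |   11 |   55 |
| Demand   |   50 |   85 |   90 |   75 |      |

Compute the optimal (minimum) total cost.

A cheapest plan:
  Quarry1→C4: 40 × 5 = 200
  Quarry2→C1: 30 × 8 = 240
  Quarry2→C2: 85 × 2 = 170
  Quarry2→C3: 5 × 18 = 90
  Quarry3→C3: 85 × 9 = 765
  Quarry4→C1: 20 × 5 = 100
  Quarry4→C4: 35 × 11 = 385
Total = 200 + 240 + 170 + 90 + 765 + 100 + 385 = 1950.
(Supply check: Quarry1 ships 40; Quarry2 ships 120; Quarry3 ships 85; Quarry4 ships 55.)

1950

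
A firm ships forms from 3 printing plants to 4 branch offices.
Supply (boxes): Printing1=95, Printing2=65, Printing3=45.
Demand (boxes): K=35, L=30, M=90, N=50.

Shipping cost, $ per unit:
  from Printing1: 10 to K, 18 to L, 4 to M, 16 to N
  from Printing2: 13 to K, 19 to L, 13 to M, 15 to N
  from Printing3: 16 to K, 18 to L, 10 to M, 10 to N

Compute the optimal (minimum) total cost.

1895

One minimum-cost allocation:
  Printing1–K: 5 boxes
  Printing1–M: 90 boxes
  Printing2–K: 30 boxes
  Printing2–L: 30 boxes
  Printing2–N: 5 boxes
  Printing3–N: 45 boxes
Total cost = $1895.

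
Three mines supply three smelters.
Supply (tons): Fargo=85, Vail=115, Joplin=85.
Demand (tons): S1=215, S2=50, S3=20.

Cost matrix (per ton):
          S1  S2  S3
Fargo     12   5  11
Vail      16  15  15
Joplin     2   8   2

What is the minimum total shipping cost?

An optimal shipping plan:
  Fargo to S1: 15 × 12 = 180
  Fargo to S2: 50 × 5 = 250
  Fargo to S3: 20 × 11 = 220
  Vail to S1: 115 × 16 = 1840
  Joplin to S1: 85 × 2 = 170
Total = 180 + 250 + 220 + 1840 + 170 = 2660.
(Supply check: Fargo ships 85; Vail ships 115; Joplin ships 85.)

2660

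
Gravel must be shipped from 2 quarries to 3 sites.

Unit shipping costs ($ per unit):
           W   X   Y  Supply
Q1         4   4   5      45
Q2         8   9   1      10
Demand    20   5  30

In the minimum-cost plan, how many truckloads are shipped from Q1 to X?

5

Optimal shipments:
  Q1–W: 20 truckloads
  Q1–X: 5 truckloads
  Q1–Y: 20 truckloads
  Q2–Y: 10 truckloads
Total cost = $210.
So Q1→X carries 5 truckloads.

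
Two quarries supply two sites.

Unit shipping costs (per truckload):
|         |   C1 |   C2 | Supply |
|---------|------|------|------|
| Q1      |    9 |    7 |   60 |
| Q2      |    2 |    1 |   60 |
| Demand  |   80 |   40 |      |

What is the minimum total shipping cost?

580

An optimal shipping plan:
  Q1→C1: 20 × 9 = 180
  Q1→C2: 40 × 7 = 280
  Q2→C1: 60 × 2 = 120
Total = 180 + 280 + 120 = 580.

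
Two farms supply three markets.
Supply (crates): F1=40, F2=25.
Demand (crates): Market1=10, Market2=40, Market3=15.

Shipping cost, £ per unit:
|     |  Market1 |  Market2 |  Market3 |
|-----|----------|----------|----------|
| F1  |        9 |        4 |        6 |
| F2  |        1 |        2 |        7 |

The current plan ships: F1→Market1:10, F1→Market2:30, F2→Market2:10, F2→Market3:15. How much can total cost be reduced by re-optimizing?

Current plan cost = 10·9 + 30·4 + 10·2 + 15·7 = £335.
Optimal plan:
  F1–Market2: 25 × £4 = £100
  F1–Market3: 15 × £6 = £90
  F2–Market1: 10 × £1 = £10
  F2–Market2: 15 × £2 = £30
Optimal cost = £230.
Saving = 335 − 230 = £105.

105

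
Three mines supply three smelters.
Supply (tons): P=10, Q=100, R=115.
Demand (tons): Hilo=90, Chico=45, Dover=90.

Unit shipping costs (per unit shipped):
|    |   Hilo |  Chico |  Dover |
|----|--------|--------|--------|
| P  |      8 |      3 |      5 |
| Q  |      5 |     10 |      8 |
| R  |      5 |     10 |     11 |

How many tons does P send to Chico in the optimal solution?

The minimum-cost plan:
  P->Chico: 10 × 3 = 30
  Q->Hilo: 10 × 5 = 50
  Q->Dover: 90 × 8 = 720
  R->Hilo: 80 × 5 = 400
  R->Chico: 35 × 10 = 350
Total cost = 1550.
So P→Chico carries 10 tons.

10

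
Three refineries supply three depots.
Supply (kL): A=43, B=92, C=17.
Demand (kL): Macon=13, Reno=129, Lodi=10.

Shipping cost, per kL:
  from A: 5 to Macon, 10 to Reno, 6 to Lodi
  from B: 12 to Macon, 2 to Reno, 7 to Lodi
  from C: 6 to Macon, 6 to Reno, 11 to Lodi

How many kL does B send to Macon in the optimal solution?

The minimum-cost plan:
  A to Macon: 13 kL
  A to Reno: 20 kL
  A to Lodi: 10 kL
  B to Reno: 92 kL
  C to Reno: 17 kL
Total cost = 611.
The route B→Macon is not used.

0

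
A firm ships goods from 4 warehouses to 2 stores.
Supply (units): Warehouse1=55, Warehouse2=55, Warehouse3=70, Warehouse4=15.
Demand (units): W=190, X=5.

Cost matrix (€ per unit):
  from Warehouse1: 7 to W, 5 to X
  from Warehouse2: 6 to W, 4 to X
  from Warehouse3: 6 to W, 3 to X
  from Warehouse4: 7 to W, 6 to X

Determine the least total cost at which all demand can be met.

1225

One minimum-cost allocation:
  Warehouse1->W: 55 × €7 = €385
  Warehouse2->W: 55 × €6 = €330
  Warehouse3->W: 65 × €6 = €390
  Warehouse3->X: 5 × €3 = €15
  Warehouse4->W: 15 × €7 = €105
Total = 385 + 330 + 390 + 15 + 105 = €1225.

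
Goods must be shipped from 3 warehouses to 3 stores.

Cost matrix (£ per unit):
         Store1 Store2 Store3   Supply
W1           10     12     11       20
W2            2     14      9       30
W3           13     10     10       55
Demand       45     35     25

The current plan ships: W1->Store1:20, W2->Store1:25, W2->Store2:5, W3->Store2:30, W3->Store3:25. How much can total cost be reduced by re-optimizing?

55

Current plan cost = 20·10 + 25·2 + 5·14 + 30·10 + 25·10 = £870.
Optimal plan:
  W1→Store1: 15 units
  W1→Store3: 5 units
  W2→Store1: 30 units
  W3→Store2: 35 units
  W3→Store3: 20 units
Optimal cost = £815.
Saving = 870 − 815 = £55.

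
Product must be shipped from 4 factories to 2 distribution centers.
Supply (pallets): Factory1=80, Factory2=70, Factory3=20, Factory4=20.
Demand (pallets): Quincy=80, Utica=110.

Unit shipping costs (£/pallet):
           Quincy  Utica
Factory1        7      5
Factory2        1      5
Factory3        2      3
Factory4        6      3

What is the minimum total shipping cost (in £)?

One minimum-cost allocation:
  Factory1 to Utica: 80 pallets
  Factory2 to Quincy: 70 pallets
  Factory3 to Quincy: 10 pallets
  Factory3 to Utica: 10 pallets
  Factory4 to Utica: 20 pallets
Total cost = £580.

580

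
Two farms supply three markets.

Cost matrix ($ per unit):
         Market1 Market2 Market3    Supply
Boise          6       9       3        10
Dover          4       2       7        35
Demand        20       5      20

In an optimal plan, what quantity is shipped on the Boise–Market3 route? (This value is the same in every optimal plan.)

10

Solving gives:
  Boise→Market3: 10 × $3 = $30
  Dover→Market1: 20 × $4 = $80
  Dover→Market2: 5 × $2 = $10
  Dover→Market3: 10 × $7 = $70
Total cost = $190.
So Boise→Market3 carries 10 crates.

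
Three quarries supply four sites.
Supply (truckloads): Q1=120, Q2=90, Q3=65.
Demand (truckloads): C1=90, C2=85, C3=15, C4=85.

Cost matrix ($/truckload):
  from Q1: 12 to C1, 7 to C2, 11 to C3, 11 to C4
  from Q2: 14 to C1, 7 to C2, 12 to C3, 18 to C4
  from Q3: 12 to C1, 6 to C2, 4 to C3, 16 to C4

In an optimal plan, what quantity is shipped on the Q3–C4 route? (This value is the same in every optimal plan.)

0

The minimum-cost plan:
  Q1 to C1: 35 truckloads
  Q1 to C4: 85 truckloads
  Q2 to C1: 5 truckloads
  Q2 to C2: 85 truckloads
  Q3 to C1: 50 truckloads
  Q3 to C3: 15 truckloads
Total cost = $2680.
The route Q3→C4 is not used.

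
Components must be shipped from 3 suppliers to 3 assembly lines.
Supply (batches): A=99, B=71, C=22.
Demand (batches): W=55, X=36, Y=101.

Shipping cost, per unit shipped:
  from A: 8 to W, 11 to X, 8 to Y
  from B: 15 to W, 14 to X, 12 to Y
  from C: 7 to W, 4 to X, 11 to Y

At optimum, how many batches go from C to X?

22

Solving gives:
  A–W: 55 × 8 = 440
  A–Y: 44 × 8 = 352
  B–X: 14 × 14 = 196
  B–Y: 57 × 12 = 684
  C–X: 22 × 4 = 88
Total cost = 1760.
So C→X carries 22 batches.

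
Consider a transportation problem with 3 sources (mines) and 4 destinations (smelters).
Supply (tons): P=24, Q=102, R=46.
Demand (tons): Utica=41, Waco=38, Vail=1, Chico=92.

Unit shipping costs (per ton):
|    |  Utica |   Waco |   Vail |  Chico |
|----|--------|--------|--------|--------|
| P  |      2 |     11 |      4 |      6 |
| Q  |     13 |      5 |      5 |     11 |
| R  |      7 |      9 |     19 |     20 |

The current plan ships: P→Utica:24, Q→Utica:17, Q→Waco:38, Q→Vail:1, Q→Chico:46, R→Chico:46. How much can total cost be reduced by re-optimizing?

496

Current plan cost = 24·2 + 17·13 + 38·5 + 1·5 + 46·11 + 46·20 = 1890.
Optimal plan:
  P–Chico: 24 × 6 = 144
  Q–Waco: 33 × 5 = 165
  Q–Vail: 1 × 5 = 5
  Q–Chico: 68 × 11 = 748
  R–Utica: 41 × 7 = 287
  R–Waco: 5 × 9 = 45
Optimal cost = 1394.
Saving = 1890 − 1394 = 496.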